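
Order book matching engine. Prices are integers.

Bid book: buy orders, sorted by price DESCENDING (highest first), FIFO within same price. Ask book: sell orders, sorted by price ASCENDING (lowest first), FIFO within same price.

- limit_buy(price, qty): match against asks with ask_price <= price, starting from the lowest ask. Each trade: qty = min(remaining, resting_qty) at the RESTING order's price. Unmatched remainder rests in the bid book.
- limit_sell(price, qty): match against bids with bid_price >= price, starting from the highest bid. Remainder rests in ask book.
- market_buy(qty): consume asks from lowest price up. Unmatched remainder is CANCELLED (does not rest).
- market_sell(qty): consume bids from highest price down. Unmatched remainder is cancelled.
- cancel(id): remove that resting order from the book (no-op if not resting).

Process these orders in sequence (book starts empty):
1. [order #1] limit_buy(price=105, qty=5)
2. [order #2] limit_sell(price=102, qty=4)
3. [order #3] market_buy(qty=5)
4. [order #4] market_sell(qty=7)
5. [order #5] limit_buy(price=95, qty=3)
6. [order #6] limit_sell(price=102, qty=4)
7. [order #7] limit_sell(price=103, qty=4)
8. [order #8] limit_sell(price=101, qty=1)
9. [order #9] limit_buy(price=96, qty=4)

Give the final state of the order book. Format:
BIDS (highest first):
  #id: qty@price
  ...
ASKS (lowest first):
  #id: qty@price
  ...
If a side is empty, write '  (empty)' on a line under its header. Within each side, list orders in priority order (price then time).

Answer: BIDS (highest first):
  #9: 4@96
  #5: 3@95
ASKS (lowest first):
  #8: 1@101
  #6: 4@102
  #7: 4@103

Derivation:
After op 1 [order #1] limit_buy(price=105, qty=5): fills=none; bids=[#1:5@105] asks=[-]
After op 2 [order #2] limit_sell(price=102, qty=4): fills=#1x#2:4@105; bids=[#1:1@105] asks=[-]
After op 3 [order #3] market_buy(qty=5): fills=none; bids=[#1:1@105] asks=[-]
After op 4 [order #4] market_sell(qty=7): fills=#1x#4:1@105; bids=[-] asks=[-]
After op 5 [order #5] limit_buy(price=95, qty=3): fills=none; bids=[#5:3@95] asks=[-]
After op 6 [order #6] limit_sell(price=102, qty=4): fills=none; bids=[#5:3@95] asks=[#6:4@102]
After op 7 [order #7] limit_sell(price=103, qty=4): fills=none; bids=[#5:3@95] asks=[#6:4@102 #7:4@103]
After op 8 [order #8] limit_sell(price=101, qty=1): fills=none; bids=[#5:3@95] asks=[#8:1@101 #6:4@102 #7:4@103]
After op 9 [order #9] limit_buy(price=96, qty=4): fills=none; bids=[#9:4@96 #5:3@95] asks=[#8:1@101 #6:4@102 #7:4@103]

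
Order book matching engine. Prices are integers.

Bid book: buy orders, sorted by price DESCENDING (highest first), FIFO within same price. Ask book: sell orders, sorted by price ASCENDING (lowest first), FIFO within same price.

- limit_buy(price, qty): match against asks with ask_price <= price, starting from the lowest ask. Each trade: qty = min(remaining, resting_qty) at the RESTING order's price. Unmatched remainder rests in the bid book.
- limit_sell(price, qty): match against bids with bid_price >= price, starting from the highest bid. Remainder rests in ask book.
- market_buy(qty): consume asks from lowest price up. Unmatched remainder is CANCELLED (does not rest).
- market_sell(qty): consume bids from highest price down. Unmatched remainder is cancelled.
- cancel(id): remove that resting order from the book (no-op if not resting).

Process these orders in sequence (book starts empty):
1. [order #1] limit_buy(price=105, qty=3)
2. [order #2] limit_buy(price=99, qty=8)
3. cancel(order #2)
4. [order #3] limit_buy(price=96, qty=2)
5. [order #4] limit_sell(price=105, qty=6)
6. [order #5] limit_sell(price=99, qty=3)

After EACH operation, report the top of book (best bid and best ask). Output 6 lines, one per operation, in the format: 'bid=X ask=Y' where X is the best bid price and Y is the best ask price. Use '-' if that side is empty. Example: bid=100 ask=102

After op 1 [order #1] limit_buy(price=105, qty=3): fills=none; bids=[#1:3@105] asks=[-]
After op 2 [order #2] limit_buy(price=99, qty=8): fills=none; bids=[#1:3@105 #2:8@99] asks=[-]
After op 3 cancel(order #2): fills=none; bids=[#1:3@105] asks=[-]
After op 4 [order #3] limit_buy(price=96, qty=2): fills=none; bids=[#1:3@105 #3:2@96] asks=[-]
After op 5 [order #4] limit_sell(price=105, qty=6): fills=#1x#4:3@105; bids=[#3:2@96] asks=[#4:3@105]
After op 6 [order #5] limit_sell(price=99, qty=3): fills=none; bids=[#3:2@96] asks=[#5:3@99 #4:3@105]

Answer: bid=105 ask=-
bid=105 ask=-
bid=105 ask=-
bid=105 ask=-
bid=96 ask=105
bid=96 ask=99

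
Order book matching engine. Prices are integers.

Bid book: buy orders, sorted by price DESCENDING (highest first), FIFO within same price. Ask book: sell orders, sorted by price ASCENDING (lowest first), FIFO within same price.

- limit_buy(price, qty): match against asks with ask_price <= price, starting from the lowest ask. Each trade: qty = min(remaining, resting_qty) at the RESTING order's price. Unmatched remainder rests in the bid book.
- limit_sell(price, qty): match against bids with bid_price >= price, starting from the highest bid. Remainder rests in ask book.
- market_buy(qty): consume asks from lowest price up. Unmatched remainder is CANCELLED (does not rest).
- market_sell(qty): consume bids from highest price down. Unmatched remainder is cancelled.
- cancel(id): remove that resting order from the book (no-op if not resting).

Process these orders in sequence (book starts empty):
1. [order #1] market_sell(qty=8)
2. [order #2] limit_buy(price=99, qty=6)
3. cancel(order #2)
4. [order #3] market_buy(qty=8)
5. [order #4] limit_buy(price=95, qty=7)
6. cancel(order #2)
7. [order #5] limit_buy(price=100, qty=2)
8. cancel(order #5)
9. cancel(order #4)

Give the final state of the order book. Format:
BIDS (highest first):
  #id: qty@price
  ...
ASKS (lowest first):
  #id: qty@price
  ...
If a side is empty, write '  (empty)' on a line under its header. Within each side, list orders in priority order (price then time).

Answer: BIDS (highest first):
  (empty)
ASKS (lowest first):
  (empty)

Derivation:
After op 1 [order #1] market_sell(qty=8): fills=none; bids=[-] asks=[-]
After op 2 [order #2] limit_buy(price=99, qty=6): fills=none; bids=[#2:6@99] asks=[-]
After op 3 cancel(order #2): fills=none; bids=[-] asks=[-]
After op 4 [order #3] market_buy(qty=8): fills=none; bids=[-] asks=[-]
After op 5 [order #4] limit_buy(price=95, qty=7): fills=none; bids=[#4:7@95] asks=[-]
After op 6 cancel(order #2): fills=none; bids=[#4:7@95] asks=[-]
After op 7 [order #5] limit_buy(price=100, qty=2): fills=none; bids=[#5:2@100 #4:7@95] asks=[-]
After op 8 cancel(order #5): fills=none; bids=[#4:7@95] asks=[-]
After op 9 cancel(order #4): fills=none; bids=[-] asks=[-]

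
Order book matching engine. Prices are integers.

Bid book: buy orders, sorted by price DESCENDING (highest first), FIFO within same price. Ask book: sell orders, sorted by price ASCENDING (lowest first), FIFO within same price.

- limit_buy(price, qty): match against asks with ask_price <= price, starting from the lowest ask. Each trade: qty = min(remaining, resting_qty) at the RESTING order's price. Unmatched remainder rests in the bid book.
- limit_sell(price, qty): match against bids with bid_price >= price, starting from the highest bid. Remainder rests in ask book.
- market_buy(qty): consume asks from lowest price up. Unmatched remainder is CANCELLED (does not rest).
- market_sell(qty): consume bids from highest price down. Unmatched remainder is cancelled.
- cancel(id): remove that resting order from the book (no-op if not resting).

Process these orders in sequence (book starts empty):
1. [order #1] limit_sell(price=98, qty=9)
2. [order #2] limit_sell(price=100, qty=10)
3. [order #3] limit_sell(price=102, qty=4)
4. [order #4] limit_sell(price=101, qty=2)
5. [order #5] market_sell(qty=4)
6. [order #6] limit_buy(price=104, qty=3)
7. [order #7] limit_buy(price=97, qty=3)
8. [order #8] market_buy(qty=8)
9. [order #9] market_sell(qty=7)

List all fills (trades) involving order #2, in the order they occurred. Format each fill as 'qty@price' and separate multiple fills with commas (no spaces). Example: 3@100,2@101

After op 1 [order #1] limit_sell(price=98, qty=9): fills=none; bids=[-] asks=[#1:9@98]
After op 2 [order #2] limit_sell(price=100, qty=10): fills=none; bids=[-] asks=[#1:9@98 #2:10@100]
After op 3 [order #3] limit_sell(price=102, qty=4): fills=none; bids=[-] asks=[#1:9@98 #2:10@100 #3:4@102]
After op 4 [order #4] limit_sell(price=101, qty=2): fills=none; bids=[-] asks=[#1:9@98 #2:10@100 #4:2@101 #3:4@102]
After op 5 [order #5] market_sell(qty=4): fills=none; bids=[-] asks=[#1:9@98 #2:10@100 #4:2@101 #3:4@102]
After op 6 [order #6] limit_buy(price=104, qty=3): fills=#6x#1:3@98; bids=[-] asks=[#1:6@98 #2:10@100 #4:2@101 #3:4@102]
After op 7 [order #7] limit_buy(price=97, qty=3): fills=none; bids=[#7:3@97] asks=[#1:6@98 #2:10@100 #4:2@101 #3:4@102]
After op 8 [order #8] market_buy(qty=8): fills=#8x#1:6@98 #8x#2:2@100; bids=[#7:3@97] asks=[#2:8@100 #4:2@101 #3:4@102]
After op 9 [order #9] market_sell(qty=7): fills=#7x#9:3@97; bids=[-] asks=[#2:8@100 #4:2@101 #3:4@102]

Answer: 2@100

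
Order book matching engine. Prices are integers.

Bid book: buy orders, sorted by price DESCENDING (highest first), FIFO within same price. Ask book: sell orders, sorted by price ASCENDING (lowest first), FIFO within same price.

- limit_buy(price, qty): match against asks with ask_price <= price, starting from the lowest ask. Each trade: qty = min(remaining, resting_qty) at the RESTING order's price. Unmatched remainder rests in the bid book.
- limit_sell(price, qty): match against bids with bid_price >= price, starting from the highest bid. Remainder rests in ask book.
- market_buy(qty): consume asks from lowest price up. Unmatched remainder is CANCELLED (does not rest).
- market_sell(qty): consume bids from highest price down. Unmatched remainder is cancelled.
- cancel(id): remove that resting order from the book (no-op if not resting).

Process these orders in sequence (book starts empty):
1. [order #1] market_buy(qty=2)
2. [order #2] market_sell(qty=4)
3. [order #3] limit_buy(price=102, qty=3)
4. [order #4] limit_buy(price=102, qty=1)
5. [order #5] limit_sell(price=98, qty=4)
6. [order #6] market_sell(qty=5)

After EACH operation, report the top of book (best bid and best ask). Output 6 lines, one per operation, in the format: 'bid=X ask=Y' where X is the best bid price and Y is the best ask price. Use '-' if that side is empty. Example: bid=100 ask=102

Answer: bid=- ask=-
bid=- ask=-
bid=102 ask=-
bid=102 ask=-
bid=- ask=-
bid=- ask=-

Derivation:
After op 1 [order #1] market_buy(qty=2): fills=none; bids=[-] asks=[-]
After op 2 [order #2] market_sell(qty=4): fills=none; bids=[-] asks=[-]
After op 3 [order #3] limit_buy(price=102, qty=3): fills=none; bids=[#3:3@102] asks=[-]
After op 4 [order #4] limit_buy(price=102, qty=1): fills=none; bids=[#3:3@102 #4:1@102] asks=[-]
After op 5 [order #5] limit_sell(price=98, qty=4): fills=#3x#5:3@102 #4x#5:1@102; bids=[-] asks=[-]
After op 6 [order #6] market_sell(qty=5): fills=none; bids=[-] asks=[-]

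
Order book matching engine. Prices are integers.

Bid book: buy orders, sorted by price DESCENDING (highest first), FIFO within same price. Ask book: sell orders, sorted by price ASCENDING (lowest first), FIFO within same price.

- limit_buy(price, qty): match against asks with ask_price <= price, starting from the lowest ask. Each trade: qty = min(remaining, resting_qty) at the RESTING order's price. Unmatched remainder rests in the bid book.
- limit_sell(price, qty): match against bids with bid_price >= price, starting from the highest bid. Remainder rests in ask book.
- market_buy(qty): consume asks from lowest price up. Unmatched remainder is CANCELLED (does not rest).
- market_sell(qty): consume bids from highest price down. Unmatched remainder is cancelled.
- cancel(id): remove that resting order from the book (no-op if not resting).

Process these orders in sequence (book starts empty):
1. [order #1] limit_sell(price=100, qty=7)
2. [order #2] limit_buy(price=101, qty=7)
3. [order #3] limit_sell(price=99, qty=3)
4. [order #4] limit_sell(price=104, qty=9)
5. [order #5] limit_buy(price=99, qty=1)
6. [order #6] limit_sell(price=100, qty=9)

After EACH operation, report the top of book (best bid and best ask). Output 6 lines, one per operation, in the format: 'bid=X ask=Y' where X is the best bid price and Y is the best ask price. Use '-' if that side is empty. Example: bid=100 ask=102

Answer: bid=- ask=100
bid=- ask=-
bid=- ask=99
bid=- ask=99
bid=- ask=99
bid=- ask=99

Derivation:
After op 1 [order #1] limit_sell(price=100, qty=7): fills=none; bids=[-] asks=[#1:7@100]
After op 2 [order #2] limit_buy(price=101, qty=7): fills=#2x#1:7@100; bids=[-] asks=[-]
After op 3 [order #3] limit_sell(price=99, qty=3): fills=none; bids=[-] asks=[#3:3@99]
After op 4 [order #4] limit_sell(price=104, qty=9): fills=none; bids=[-] asks=[#3:3@99 #4:9@104]
After op 5 [order #5] limit_buy(price=99, qty=1): fills=#5x#3:1@99; bids=[-] asks=[#3:2@99 #4:9@104]
After op 6 [order #6] limit_sell(price=100, qty=9): fills=none; bids=[-] asks=[#3:2@99 #6:9@100 #4:9@104]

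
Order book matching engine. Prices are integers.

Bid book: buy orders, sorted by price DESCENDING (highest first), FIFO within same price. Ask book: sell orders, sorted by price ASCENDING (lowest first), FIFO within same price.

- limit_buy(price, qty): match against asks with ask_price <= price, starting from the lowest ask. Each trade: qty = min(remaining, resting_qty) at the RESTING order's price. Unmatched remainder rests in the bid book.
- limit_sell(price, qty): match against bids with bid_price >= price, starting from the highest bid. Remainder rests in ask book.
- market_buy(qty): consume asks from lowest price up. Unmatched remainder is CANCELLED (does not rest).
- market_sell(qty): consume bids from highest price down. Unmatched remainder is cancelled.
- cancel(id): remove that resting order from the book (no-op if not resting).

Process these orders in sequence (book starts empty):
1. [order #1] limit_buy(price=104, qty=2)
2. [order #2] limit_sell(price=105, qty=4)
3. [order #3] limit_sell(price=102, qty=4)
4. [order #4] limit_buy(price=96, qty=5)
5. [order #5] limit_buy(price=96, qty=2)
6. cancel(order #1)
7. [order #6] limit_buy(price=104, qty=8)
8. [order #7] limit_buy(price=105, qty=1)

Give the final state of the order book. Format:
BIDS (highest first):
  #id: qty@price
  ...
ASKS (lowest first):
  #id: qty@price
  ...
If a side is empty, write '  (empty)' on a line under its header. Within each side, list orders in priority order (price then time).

After op 1 [order #1] limit_buy(price=104, qty=2): fills=none; bids=[#1:2@104] asks=[-]
After op 2 [order #2] limit_sell(price=105, qty=4): fills=none; bids=[#1:2@104] asks=[#2:4@105]
After op 3 [order #3] limit_sell(price=102, qty=4): fills=#1x#3:2@104; bids=[-] asks=[#3:2@102 #2:4@105]
After op 4 [order #4] limit_buy(price=96, qty=5): fills=none; bids=[#4:5@96] asks=[#3:2@102 #2:4@105]
After op 5 [order #5] limit_buy(price=96, qty=2): fills=none; bids=[#4:5@96 #5:2@96] asks=[#3:2@102 #2:4@105]
After op 6 cancel(order #1): fills=none; bids=[#4:5@96 #5:2@96] asks=[#3:2@102 #2:4@105]
After op 7 [order #6] limit_buy(price=104, qty=8): fills=#6x#3:2@102; bids=[#6:6@104 #4:5@96 #5:2@96] asks=[#2:4@105]
After op 8 [order #7] limit_buy(price=105, qty=1): fills=#7x#2:1@105; bids=[#6:6@104 #4:5@96 #5:2@96] asks=[#2:3@105]

Answer: BIDS (highest first):
  #6: 6@104
  #4: 5@96
  #5: 2@96
ASKS (lowest first):
  #2: 3@105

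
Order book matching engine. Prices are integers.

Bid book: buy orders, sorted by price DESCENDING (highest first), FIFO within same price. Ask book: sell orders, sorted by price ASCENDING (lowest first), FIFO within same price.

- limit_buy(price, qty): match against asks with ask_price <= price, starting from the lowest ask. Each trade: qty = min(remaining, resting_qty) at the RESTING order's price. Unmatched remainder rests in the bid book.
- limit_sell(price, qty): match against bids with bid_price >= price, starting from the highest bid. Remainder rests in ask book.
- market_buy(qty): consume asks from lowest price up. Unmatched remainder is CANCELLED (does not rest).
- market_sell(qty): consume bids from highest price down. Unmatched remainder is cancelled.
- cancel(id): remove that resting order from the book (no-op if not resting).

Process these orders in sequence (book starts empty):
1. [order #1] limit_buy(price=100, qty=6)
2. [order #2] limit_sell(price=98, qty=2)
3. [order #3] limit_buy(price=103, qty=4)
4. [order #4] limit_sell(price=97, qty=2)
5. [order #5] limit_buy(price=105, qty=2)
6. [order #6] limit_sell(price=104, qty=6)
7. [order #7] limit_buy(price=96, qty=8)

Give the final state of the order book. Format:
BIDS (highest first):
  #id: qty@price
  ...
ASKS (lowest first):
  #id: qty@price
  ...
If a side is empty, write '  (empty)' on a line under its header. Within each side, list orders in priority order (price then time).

Answer: BIDS (highest first):
  #3: 2@103
  #1: 4@100
  #7: 8@96
ASKS (lowest first):
  #6: 4@104

Derivation:
After op 1 [order #1] limit_buy(price=100, qty=6): fills=none; bids=[#1:6@100] asks=[-]
After op 2 [order #2] limit_sell(price=98, qty=2): fills=#1x#2:2@100; bids=[#1:4@100] asks=[-]
After op 3 [order #3] limit_buy(price=103, qty=4): fills=none; bids=[#3:4@103 #1:4@100] asks=[-]
After op 4 [order #4] limit_sell(price=97, qty=2): fills=#3x#4:2@103; bids=[#3:2@103 #1:4@100] asks=[-]
After op 5 [order #5] limit_buy(price=105, qty=2): fills=none; bids=[#5:2@105 #3:2@103 #1:4@100] asks=[-]
After op 6 [order #6] limit_sell(price=104, qty=6): fills=#5x#6:2@105; bids=[#3:2@103 #1:4@100] asks=[#6:4@104]
After op 7 [order #7] limit_buy(price=96, qty=8): fills=none; bids=[#3:2@103 #1:4@100 #7:8@96] asks=[#6:4@104]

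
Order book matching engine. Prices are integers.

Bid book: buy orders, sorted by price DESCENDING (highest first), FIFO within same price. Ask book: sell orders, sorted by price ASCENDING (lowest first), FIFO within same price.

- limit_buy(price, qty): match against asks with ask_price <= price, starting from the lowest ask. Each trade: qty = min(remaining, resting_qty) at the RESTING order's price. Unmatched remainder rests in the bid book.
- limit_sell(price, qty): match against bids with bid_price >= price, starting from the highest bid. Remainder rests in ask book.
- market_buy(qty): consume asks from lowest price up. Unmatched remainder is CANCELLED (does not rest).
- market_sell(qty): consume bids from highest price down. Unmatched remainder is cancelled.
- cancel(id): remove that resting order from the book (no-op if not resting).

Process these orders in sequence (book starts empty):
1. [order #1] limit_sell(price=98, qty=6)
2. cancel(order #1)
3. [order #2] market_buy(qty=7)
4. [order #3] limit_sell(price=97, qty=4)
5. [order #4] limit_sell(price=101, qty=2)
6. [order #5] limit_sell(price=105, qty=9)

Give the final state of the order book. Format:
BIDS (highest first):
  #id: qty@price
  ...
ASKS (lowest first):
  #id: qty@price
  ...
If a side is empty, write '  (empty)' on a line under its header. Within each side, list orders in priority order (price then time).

After op 1 [order #1] limit_sell(price=98, qty=6): fills=none; bids=[-] asks=[#1:6@98]
After op 2 cancel(order #1): fills=none; bids=[-] asks=[-]
After op 3 [order #2] market_buy(qty=7): fills=none; bids=[-] asks=[-]
After op 4 [order #3] limit_sell(price=97, qty=4): fills=none; bids=[-] asks=[#3:4@97]
After op 5 [order #4] limit_sell(price=101, qty=2): fills=none; bids=[-] asks=[#3:4@97 #4:2@101]
After op 6 [order #5] limit_sell(price=105, qty=9): fills=none; bids=[-] asks=[#3:4@97 #4:2@101 #5:9@105]

Answer: BIDS (highest first):
  (empty)
ASKS (lowest first):
  #3: 4@97
  #4: 2@101
  #5: 9@105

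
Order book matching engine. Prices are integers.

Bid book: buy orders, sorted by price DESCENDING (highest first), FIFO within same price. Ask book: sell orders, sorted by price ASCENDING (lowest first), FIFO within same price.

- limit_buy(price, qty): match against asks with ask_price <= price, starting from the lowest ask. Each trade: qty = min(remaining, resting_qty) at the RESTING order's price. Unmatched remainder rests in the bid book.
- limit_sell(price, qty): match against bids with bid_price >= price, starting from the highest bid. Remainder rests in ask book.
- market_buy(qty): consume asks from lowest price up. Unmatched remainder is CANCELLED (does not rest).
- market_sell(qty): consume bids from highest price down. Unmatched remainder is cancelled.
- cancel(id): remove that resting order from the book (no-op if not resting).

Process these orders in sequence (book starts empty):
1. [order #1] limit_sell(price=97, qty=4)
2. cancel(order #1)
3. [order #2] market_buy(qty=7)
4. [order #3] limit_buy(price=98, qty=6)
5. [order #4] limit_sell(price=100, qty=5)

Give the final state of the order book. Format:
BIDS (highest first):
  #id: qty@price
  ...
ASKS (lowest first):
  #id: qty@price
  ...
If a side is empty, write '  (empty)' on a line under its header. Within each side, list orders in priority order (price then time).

Answer: BIDS (highest first):
  #3: 6@98
ASKS (lowest first):
  #4: 5@100

Derivation:
After op 1 [order #1] limit_sell(price=97, qty=4): fills=none; bids=[-] asks=[#1:4@97]
After op 2 cancel(order #1): fills=none; bids=[-] asks=[-]
After op 3 [order #2] market_buy(qty=7): fills=none; bids=[-] asks=[-]
After op 4 [order #3] limit_buy(price=98, qty=6): fills=none; bids=[#3:6@98] asks=[-]
After op 5 [order #4] limit_sell(price=100, qty=5): fills=none; bids=[#3:6@98] asks=[#4:5@100]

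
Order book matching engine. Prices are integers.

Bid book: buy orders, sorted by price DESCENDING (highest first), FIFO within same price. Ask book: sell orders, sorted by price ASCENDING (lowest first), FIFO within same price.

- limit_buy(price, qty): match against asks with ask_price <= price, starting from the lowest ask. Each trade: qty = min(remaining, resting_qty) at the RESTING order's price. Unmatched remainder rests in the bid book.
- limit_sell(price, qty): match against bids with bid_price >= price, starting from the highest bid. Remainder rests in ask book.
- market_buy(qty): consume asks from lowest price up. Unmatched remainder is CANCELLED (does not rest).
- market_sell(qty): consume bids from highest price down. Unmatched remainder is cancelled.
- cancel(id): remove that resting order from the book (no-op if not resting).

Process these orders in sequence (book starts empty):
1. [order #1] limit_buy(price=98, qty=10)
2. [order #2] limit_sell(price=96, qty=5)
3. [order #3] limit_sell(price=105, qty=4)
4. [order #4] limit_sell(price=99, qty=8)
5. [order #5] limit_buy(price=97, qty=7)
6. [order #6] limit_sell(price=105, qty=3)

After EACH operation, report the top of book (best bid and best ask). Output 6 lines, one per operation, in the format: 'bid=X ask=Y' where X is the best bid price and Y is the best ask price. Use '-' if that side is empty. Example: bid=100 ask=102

Answer: bid=98 ask=-
bid=98 ask=-
bid=98 ask=105
bid=98 ask=99
bid=98 ask=99
bid=98 ask=99

Derivation:
After op 1 [order #1] limit_buy(price=98, qty=10): fills=none; bids=[#1:10@98] asks=[-]
After op 2 [order #2] limit_sell(price=96, qty=5): fills=#1x#2:5@98; bids=[#1:5@98] asks=[-]
After op 3 [order #3] limit_sell(price=105, qty=4): fills=none; bids=[#1:5@98] asks=[#3:4@105]
After op 4 [order #4] limit_sell(price=99, qty=8): fills=none; bids=[#1:5@98] asks=[#4:8@99 #3:4@105]
After op 5 [order #5] limit_buy(price=97, qty=7): fills=none; bids=[#1:5@98 #5:7@97] asks=[#4:8@99 #3:4@105]
After op 6 [order #6] limit_sell(price=105, qty=3): fills=none; bids=[#1:5@98 #5:7@97] asks=[#4:8@99 #3:4@105 #6:3@105]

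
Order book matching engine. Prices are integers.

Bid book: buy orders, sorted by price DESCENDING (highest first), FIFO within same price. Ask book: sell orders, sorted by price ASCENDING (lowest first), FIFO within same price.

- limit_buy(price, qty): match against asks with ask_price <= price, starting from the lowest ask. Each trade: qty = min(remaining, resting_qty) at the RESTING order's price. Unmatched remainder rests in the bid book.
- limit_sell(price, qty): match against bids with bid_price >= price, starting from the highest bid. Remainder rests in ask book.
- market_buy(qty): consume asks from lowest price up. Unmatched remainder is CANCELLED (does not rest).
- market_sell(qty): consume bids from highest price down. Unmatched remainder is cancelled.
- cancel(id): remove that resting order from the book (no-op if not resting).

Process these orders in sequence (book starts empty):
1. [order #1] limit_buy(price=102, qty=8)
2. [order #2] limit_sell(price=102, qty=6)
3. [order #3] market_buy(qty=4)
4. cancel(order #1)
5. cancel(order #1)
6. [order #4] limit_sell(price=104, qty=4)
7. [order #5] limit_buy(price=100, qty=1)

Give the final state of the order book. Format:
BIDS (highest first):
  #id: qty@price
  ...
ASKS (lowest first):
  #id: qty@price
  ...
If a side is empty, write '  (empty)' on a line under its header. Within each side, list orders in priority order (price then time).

Answer: BIDS (highest first):
  #5: 1@100
ASKS (lowest first):
  #4: 4@104

Derivation:
After op 1 [order #1] limit_buy(price=102, qty=8): fills=none; bids=[#1:8@102] asks=[-]
After op 2 [order #2] limit_sell(price=102, qty=6): fills=#1x#2:6@102; bids=[#1:2@102] asks=[-]
After op 3 [order #3] market_buy(qty=4): fills=none; bids=[#1:2@102] asks=[-]
After op 4 cancel(order #1): fills=none; bids=[-] asks=[-]
After op 5 cancel(order #1): fills=none; bids=[-] asks=[-]
After op 6 [order #4] limit_sell(price=104, qty=4): fills=none; bids=[-] asks=[#4:4@104]
After op 7 [order #5] limit_buy(price=100, qty=1): fills=none; bids=[#5:1@100] asks=[#4:4@104]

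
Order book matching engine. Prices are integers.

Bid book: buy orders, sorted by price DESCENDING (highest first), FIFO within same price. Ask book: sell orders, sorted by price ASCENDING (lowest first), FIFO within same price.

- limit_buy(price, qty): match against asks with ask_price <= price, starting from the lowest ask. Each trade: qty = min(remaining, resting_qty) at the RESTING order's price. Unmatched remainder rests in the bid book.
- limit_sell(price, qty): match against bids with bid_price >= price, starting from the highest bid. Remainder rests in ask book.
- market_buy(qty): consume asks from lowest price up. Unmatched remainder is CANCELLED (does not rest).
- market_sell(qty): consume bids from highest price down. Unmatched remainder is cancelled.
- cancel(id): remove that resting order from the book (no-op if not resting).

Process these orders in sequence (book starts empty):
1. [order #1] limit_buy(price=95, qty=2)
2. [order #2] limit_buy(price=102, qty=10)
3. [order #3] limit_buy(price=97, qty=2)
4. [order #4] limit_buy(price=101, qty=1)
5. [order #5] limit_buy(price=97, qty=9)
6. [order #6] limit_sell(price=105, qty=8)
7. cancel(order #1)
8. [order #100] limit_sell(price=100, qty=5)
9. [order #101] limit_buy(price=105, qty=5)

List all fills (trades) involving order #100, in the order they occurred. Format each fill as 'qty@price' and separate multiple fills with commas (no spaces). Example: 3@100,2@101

Answer: 5@102

Derivation:
After op 1 [order #1] limit_buy(price=95, qty=2): fills=none; bids=[#1:2@95] asks=[-]
After op 2 [order #2] limit_buy(price=102, qty=10): fills=none; bids=[#2:10@102 #1:2@95] asks=[-]
After op 3 [order #3] limit_buy(price=97, qty=2): fills=none; bids=[#2:10@102 #3:2@97 #1:2@95] asks=[-]
After op 4 [order #4] limit_buy(price=101, qty=1): fills=none; bids=[#2:10@102 #4:1@101 #3:2@97 #1:2@95] asks=[-]
After op 5 [order #5] limit_buy(price=97, qty=9): fills=none; bids=[#2:10@102 #4:1@101 #3:2@97 #5:9@97 #1:2@95] asks=[-]
After op 6 [order #6] limit_sell(price=105, qty=8): fills=none; bids=[#2:10@102 #4:1@101 #3:2@97 #5:9@97 #1:2@95] asks=[#6:8@105]
After op 7 cancel(order #1): fills=none; bids=[#2:10@102 #4:1@101 #3:2@97 #5:9@97] asks=[#6:8@105]
After op 8 [order #100] limit_sell(price=100, qty=5): fills=#2x#100:5@102; bids=[#2:5@102 #4:1@101 #3:2@97 #5:9@97] asks=[#6:8@105]
After op 9 [order #101] limit_buy(price=105, qty=5): fills=#101x#6:5@105; bids=[#2:5@102 #4:1@101 #3:2@97 #5:9@97] asks=[#6:3@105]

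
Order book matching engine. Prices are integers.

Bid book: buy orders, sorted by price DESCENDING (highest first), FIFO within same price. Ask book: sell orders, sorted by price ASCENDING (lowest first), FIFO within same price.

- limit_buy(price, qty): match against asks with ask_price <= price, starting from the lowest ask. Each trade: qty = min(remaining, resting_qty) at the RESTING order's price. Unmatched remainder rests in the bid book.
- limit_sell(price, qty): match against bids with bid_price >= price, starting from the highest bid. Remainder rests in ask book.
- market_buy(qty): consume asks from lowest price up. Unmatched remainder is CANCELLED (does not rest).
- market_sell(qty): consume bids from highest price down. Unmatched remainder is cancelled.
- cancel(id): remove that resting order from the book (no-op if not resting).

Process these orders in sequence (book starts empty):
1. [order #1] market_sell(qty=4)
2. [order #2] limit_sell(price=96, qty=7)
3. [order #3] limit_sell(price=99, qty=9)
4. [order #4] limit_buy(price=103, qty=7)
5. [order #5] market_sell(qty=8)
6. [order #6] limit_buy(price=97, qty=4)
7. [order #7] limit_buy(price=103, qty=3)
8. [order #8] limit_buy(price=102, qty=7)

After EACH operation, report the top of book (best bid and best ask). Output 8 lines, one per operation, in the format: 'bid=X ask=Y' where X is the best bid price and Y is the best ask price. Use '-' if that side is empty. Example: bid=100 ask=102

After op 1 [order #1] market_sell(qty=4): fills=none; bids=[-] asks=[-]
After op 2 [order #2] limit_sell(price=96, qty=7): fills=none; bids=[-] asks=[#2:7@96]
After op 3 [order #3] limit_sell(price=99, qty=9): fills=none; bids=[-] asks=[#2:7@96 #3:9@99]
After op 4 [order #4] limit_buy(price=103, qty=7): fills=#4x#2:7@96; bids=[-] asks=[#3:9@99]
After op 5 [order #5] market_sell(qty=8): fills=none; bids=[-] asks=[#3:9@99]
After op 6 [order #6] limit_buy(price=97, qty=4): fills=none; bids=[#6:4@97] asks=[#3:9@99]
After op 7 [order #7] limit_buy(price=103, qty=3): fills=#7x#3:3@99; bids=[#6:4@97] asks=[#3:6@99]
After op 8 [order #8] limit_buy(price=102, qty=7): fills=#8x#3:6@99; bids=[#8:1@102 #6:4@97] asks=[-]

Answer: bid=- ask=-
bid=- ask=96
bid=- ask=96
bid=- ask=99
bid=- ask=99
bid=97 ask=99
bid=97 ask=99
bid=102 ask=-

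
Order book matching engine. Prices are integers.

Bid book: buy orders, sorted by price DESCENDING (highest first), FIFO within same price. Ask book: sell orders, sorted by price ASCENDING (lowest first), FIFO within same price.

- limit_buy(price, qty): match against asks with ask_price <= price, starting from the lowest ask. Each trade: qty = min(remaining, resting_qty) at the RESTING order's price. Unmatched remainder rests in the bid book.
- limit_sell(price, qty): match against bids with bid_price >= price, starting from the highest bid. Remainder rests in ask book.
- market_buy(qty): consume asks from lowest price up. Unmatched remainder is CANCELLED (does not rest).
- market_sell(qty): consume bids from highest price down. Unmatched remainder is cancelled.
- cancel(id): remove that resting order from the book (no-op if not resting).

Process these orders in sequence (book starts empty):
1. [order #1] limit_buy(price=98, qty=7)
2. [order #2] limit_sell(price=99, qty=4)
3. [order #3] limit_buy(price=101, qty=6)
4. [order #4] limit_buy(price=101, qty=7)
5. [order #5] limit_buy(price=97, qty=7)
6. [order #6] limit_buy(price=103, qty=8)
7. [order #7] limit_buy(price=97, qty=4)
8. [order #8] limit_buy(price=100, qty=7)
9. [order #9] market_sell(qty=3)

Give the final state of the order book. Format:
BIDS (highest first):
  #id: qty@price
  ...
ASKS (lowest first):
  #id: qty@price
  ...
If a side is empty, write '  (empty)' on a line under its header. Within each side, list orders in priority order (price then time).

After op 1 [order #1] limit_buy(price=98, qty=7): fills=none; bids=[#1:7@98] asks=[-]
After op 2 [order #2] limit_sell(price=99, qty=4): fills=none; bids=[#1:7@98] asks=[#2:4@99]
After op 3 [order #3] limit_buy(price=101, qty=6): fills=#3x#2:4@99; bids=[#3:2@101 #1:7@98] asks=[-]
After op 4 [order #4] limit_buy(price=101, qty=7): fills=none; bids=[#3:2@101 #4:7@101 #1:7@98] asks=[-]
After op 5 [order #5] limit_buy(price=97, qty=7): fills=none; bids=[#3:2@101 #4:7@101 #1:7@98 #5:7@97] asks=[-]
After op 6 [order #6] limit_buy(price=103, qty=8): fills=none; bids=[#6:8@103 #3:2@101 #4:7@101 #1:7@98 #5:7@97] asks=[-]
After op 7 [order #7] limit_buy(price=97, qty=4): fills=none; bids=[#6:8@103 #3:2@101 #4:7@101 #1:7@98 #5:7@97 #7:4@97] asks=[-]
After op 8 [order #8] limit_buy(price=100, qty=7): fills=none; bids=[#6:8@103 #3:2@101 #4:7@101 #8:7@100 #1:7@98 #5:7@97 #7:4@97] asks=[-]
After op 9 [order #9] market_sell(qty=3): fills=#6x#9:3@103; bids=[#6:5@103 #3:2@101 #4:7@101 #8:7@100 #1:7@98 #5:7@97 #7:4@97] asks=[-]

Answer: BIDS (highest first):
  #6: 5@103
  #3: 2@101
  #4: 7@101
  #8: 7@100
  #1: 7@98
  #5: 7@97
  #7: 4@97
ASKS (lowest first):
  (empty)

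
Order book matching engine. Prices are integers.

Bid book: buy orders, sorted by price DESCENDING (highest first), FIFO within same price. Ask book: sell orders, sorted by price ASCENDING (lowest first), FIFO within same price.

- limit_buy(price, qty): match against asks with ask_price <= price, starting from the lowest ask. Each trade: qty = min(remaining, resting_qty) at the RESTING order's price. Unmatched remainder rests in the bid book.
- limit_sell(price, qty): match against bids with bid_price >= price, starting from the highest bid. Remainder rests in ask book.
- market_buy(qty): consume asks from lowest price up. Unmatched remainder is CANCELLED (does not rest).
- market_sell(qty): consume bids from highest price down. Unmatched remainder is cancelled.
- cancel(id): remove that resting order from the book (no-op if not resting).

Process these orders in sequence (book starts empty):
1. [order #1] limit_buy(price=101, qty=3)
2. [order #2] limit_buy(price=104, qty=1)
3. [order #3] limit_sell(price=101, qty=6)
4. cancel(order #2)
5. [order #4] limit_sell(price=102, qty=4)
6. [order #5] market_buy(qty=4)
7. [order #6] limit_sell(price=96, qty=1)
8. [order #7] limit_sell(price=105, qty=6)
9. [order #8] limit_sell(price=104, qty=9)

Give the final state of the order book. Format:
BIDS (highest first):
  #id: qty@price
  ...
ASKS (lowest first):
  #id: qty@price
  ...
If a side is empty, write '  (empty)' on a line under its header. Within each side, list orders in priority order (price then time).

After op 1 [order #1] limit_buy(price=101, qty=3): fills=none; bids=[#1:3@101] asks=[-]
After op 2 [order #2] limit_buy(price=104, qty=1): fills=none; bids=[#2:1@104 #1:3@101] asks=[-]
After op 3 [order #3] limit_sell(price=101, qty=6): fills=#2x#3:1@104 #1x#3:3@101; bids=[-] asks=[#3:2@101]
After op 4 cancel(order #2): fills=none; bids=[-] asks=[#3:2@101]
After op 5 [order #4] limit_sell(price=102, qty=4): fills=none; bids=[-] asks=[#3:2@101 #4:4@102]
After op 6 [order #5] market_buy(qty=4): fills=#5x#3:2@101 #5x#4:2@102; bids=[-] asks=[#4:2@102]
After op 7 [order #6] limit_sell(price=96, qty=1): fills=none; bids=[-] asks=[#6:1@96 #4:2@102]
After op 8 [order #7] limit_sell(price=105, qty=6): fills=none; bids=[-] asks=[#6:1@96 #4:2@102 #7:6@105]
After op 9 [order #8] limit_sell(price=104, qty=9): fills=none; bids=[-] asks=[#6:1@96 #4:2@102 #8:9@104 #7:6@105]

Answer: BIDS (highest first):
  (empty)
ASKS (lowest first):
  #6: 1@96
  #4: 2@102
  #8: 9@104
  #7: 6@105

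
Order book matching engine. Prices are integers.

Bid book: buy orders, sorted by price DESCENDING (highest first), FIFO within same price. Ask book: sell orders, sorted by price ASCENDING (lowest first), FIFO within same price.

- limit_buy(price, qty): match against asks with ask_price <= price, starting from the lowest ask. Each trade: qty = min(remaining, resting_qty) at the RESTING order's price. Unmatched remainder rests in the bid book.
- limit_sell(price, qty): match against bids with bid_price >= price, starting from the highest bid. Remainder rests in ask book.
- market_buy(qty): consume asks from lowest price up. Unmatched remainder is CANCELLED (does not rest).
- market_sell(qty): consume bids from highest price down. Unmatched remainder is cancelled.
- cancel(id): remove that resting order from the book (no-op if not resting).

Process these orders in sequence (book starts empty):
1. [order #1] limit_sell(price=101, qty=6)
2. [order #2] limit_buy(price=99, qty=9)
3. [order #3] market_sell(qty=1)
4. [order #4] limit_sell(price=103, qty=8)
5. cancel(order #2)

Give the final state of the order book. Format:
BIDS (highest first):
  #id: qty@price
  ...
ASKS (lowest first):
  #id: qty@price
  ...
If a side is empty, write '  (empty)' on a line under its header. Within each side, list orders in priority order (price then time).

After op 1 [order #1] limit_sell(price=101, qty=6): fills=none; bids=[-] asks=[#1:6@101]
After op 2 [order #2] limit_buy(price=99, qty=9): fills=none; bids=[#2:9@99] asks=[#1:6@101]
After op 3 [order #3] market_sell(qty=1): fills=#2x#3:1@99; bids=[#2:8@99] asks=[#1:6@101]
After op 4 [order #4] limit_sell(price=103, qty=8): fills=none; bids=[#2:8@99] asks=[#1:6@101 #4:8@103]
After op 5 cancel(order #2): fills=none; bids=[-] asks=[#1:6@101 #4:8@103]

Answer: BIDS (highest first):
  (empty)
ASKS (lowest first):
  #1: 6@101
  #4: 8@103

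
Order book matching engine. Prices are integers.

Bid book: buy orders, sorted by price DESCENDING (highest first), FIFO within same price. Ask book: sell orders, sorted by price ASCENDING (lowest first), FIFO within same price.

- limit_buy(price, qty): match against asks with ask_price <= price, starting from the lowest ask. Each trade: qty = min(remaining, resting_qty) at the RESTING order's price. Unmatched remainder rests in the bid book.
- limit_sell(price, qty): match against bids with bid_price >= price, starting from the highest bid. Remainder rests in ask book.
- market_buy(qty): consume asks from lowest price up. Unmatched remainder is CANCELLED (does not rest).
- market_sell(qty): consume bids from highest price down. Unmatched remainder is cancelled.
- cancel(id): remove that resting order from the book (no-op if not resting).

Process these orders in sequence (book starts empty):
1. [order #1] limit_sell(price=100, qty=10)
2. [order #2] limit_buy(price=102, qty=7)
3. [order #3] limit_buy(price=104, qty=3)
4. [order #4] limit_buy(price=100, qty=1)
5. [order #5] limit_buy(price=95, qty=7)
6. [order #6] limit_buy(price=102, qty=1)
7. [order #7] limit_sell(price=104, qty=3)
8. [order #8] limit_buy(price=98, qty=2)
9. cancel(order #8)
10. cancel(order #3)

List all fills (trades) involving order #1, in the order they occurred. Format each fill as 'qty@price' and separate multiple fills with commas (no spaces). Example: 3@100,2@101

Answer: 7@100,3@100

Derivation:
After op 1 [order #1] limit_sell(price=100, qty=10): fills=none; bids=[-] asks=[#1:10@100]
After op 2 [order #2] limit_buy(price=102, qty=7): fills=#2x#1:7@100; bids=[-] asks=[#1:3@100]
After op 3 [order #3] limit_buy(price=104, qty=3): fills=#3x#1:3@100; bids=[-] asks=[-]
After op 4 [order #4] limit_buy(price=100, qty=1): fills=none; bids=[#4:1@100] asks=[-]
After op 5 [order #5] limit_buy(price=95, qty=7): fills=none; bids=[#4:1@100 #5:7@95] asks=[-]
After op 6 [order #6] limit_buy(price=102, qty=1): fills=none; bids=[#6:1@102 #4:1@100 #5:7@95] asks=[-]
After op 7 [order #7] limit_sell(price=104, qty=3): fills=none; bids=[#6:1@102 #4:1@100 #5:7@95] asks=[#7:3@104]
After op 8 [order #8] limit_buy(price=98, qty=2): fills=none; bids=[#6:1@102 #4:1@100 #8:2@98 #5:7@95] asks=[#7:3@104]
After op 9 cancel(order #8): fills=none; bids=[#6:1@102 #4:1@100 #5:7@95] asks=[#7:3@104]
After op 10 cancel(order #3): fills=none; bids=[#6:1@102 #4:1@100 #5:7@95] asks=[#7:3@104]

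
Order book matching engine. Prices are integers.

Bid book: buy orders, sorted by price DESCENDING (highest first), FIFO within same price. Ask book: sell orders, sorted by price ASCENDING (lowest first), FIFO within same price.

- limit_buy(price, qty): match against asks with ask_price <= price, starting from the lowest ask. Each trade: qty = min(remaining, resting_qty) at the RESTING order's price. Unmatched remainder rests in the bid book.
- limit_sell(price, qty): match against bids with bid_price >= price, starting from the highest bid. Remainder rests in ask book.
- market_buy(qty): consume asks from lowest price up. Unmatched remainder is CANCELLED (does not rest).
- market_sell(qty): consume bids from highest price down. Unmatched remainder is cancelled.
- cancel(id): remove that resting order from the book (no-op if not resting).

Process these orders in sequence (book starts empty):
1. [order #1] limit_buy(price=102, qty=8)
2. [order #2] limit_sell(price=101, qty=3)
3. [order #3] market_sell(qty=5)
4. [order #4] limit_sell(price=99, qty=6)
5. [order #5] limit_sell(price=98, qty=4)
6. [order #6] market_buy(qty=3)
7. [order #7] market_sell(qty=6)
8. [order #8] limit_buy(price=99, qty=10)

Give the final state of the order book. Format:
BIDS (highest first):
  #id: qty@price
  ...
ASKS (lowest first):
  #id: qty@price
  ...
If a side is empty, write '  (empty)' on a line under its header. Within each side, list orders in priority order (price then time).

Answer: BIDS (highest first):
  #8: 3@99
ASKS (lowest first):
  (empty)

Derivation:
After op 1 [order #1] limit_buy(price=102, qty=8): fills=none; bids=[#1:8@102] asks=[-]
After op 2 [order #2] limit_sell(price=101, qty=3): fills=#1x#2:3@102; bids=[#1:5@102] asks=[-]
After op 3 [order #3] market_sell(qty=5): fills=#1x#3:5@102; bids=[-] asks=[-]
After op 4 [order #4] limit_sell(price=99, qty=6): fills=none; bids=[-] asks=[#4:6@99]
After op 5 [order #5] limit_sell(price=98, qty=4): fills=none; bids=[-] asks=[#5:4@98 #4:6@99]
After op 6 [order #6] market_buy(qty=3): fills=#6x#5:3@98; bids=[-] asks=[#5:1@98 #4:6@99]
After op 7 [order #7] market_sell(qty=6): fills=none; bids=[-] asks=[#5:1@98 #4:6@99]
After op 8 [order #8] limit_buy(price=99, qty=10): fills=#8x#5:1@98 #8x#4:6@99; bids=[#8:3@99] asks=[-]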